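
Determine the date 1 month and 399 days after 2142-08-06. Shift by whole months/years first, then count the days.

Advancing 1 month and 399 days from August 6, 2142: first the month/year part, then the days.
month 8 + 1 = 9 → September 2142.
Day 6 is valid in September, giving September 6, 2142.
Now add 399 days from September 6, 2142.
September has 30 days, so 30 − 6 = 24 days remain after September 6, 2142; 399 − 24 = 375 left.
October 2142 has 31 days: 375 − 31 = 344 left.
November 2142 has 30 days: 344 − 30 = 314 left.
December 2142 has 31 days: 314 − 31 = 283 left.
January 2143 has 31 days: 283 − 31 = 252 left.
February 2143 has 28 days (2143 is not a leap year): 252 − 28 = 224 left.
March 2143 has 31 days: 224 − 31 = 193 left.
April 2143 has 30 days: 193 − 30 = 163 left.
May 2143 has 31 days: 163 − 31 = 132 left.
June 2143 has 30 days: 132 − 30 = 102 left.
July 2143 has 31 days: 102 − 31 = 71 left.
August 2143 has 31 days: 71 − 31 = 40 left.
September 2143 has 30 days: 40 − 30 = 10 left.
10 days into October 2143 → October 10, 2143.

October 10, 2143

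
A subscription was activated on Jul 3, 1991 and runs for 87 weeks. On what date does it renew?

March 3, 1993

Advancing 87 weeks = 609 days from July 3, 1991.
July has 31 days, so 31 − 3 = 28 days remain after July 3, 1991; 609 − 28 = 581 left.
August 1991 has 31 days: 581 − 31 = 550 left.
September 1991 has 30 days: 550 − 30 = 520 left.
October 1991 has 31 days: 520 − 31 = 489 left.
November 1991 has 30 days: 489 − 30 = 459 left.
December 1991 has 31 days: 459 − 31 = 428 left.
January 1992 has 31 days: 428 − 31 = 397 left.
February 1992 has 29 days (1992 is a leap year): 397 − 29 = 368 left.
March 1992 has 31 days: 368 − 31 = 337 left.
April 1992 has 30 days: 337 − 30 = 307 left.
May 1992 has 31 days: 307 − 31 = 276 left.
June 1992 has 30 days: 276 − 30 = 246 left.
July 1992 has 31 days: 246 − 31 = 215 left.
August 1992 has 31 days: 215 − 31 = 184 left.
September 1992 has 30 days: 184 − 30 = 154 left.
October 1992 has 31 days: 154 − 31 = 123 left.
November 1992 has 30 days: 123 − 30 = 93 left.
December 1992 has 31 days: 93 − 31 = 62 left.
January 1993 has 31 days: 62 − 31 = 31 left.
February 1993 has 28 days (1993 is not a leap year): 31 − 28 = 3 left.
3 days into March 1993 → March 3, 1993.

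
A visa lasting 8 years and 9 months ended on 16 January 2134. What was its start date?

April 16, 2125

Going back 8 years and 9 months from January 16, 2134.
-8 years → 2126; month 1 − 9 = -8, which is month 4 of year 2125 → April 2125.
Day 16 is valid in April, giving April 16, 2125.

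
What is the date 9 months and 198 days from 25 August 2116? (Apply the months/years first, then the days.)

December 9, 2117

Counting forward 9 months and 198 days from August 25, 2116: first the month/year part, then the days.
month 8 + 9 = 17, which is month 5 of year 2117 → May 2117.
Day 25 is valid in May, giving May 25, 2117.
Now add 198 days from May 25, 2117.
May has 31 days, so 31 − 25 = 6 days remain after May 25, 2117; 198 − 6 = 192 left.
June 2117 has 30 days: 192 − 30 = 162 left.
July 2117 has 31 days: 162 − 31 = 131 left.
August 2117 has 31 days: 131 − 31 = 100 left.
September 2117 has 30 days: 100 − 30 = 70 left.
October 2117 has 31 days: 70 − 31 = 39 left.
November 2117 has 30 days: 39 − 30 = 9 left.
9 days into December 2117 → December 9, 2117.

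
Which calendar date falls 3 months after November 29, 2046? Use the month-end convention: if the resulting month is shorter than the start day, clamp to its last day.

Advancing 3 months from November 29, 2046.
month 11 + 3 = 14, which is month 2 of year 2047 → February 2047.
February 2047 has only 28 days (2047 is not a leap year — relevant if February), and the start was day 29, so the date clamps to February 28, 2047.

February 28, 2047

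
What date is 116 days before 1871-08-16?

April 22, 1871

Counting back 116 days from August 16, 1871.
Going back 16 days from August 16, 1871 reaches the end of the previous month; 116 − 16 = 100 left.
July 1871 has 31 days: 100 − 31 = 69 left.
June 1871 has 30 days: 69 − 30 = 39 left.
May 1871 has 31 days: 39 − 31 = 8 left.
April 1871 has 30 days; 30 − 8 = 22 → April 22, 1871.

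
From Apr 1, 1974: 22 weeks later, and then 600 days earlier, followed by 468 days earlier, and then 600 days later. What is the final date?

Advancing 22 weeks (= 154 days) from April 1, 1974:
April has 30 days, so 30 − 1 = 29 days remain after April 1, 1974; 154 − 29 = 125 left.
May 1974 has 31 days: 125 − 31 = 94 left.
June 1974 has 30 days: 94 − 30 = 64 left.
July 1974 has 31 days: 64 − 31 = 33 left.
August 1974 has 31 days: 33 − 31 = 2 left.
2 days into September 1974 → September 2, 1974.
Going back 600 days from September 2, 1974:
Going back 2 days from September 2, 1974 reaches the end of the previous month; 600 − 2 = 598 left.
August 1974 has 31 days: 598 − 31 = 567 left.
July 1974 has 31 days: 567 − 31 = 536 left.
June 1974 has 30 days: 536 − 30 = 506 left.
May 1974 has 31 days: 506 − 31 = 475 left.
April 1974 has 30 days: 475 − 30 = 445 left.
March 1974 has 31 days: 445 − 31 = 414 left.
February 1974 has 28 days (1974 is not a leap year): 414 − 28 = 386 left.
January 1974 has 31 days: 386 − 31 = 355 left.
December 1973 has 31 days: 355 − 31 = 324 left.
November 1973 has 30 days: 324 − 30 = 294 left.
October 1973 has 31 days: 294 − 31 = 263 left.
September 1973 has 30 days: 263 − 30 = 233 left.
August 1973 has 31 days: 233 − 31 = 202 left.
July 1973 has 31 days: 202 − 31 = 171 left.
June 1973 has 30 days: 171 − 30 = 141 left.
May 1973 has 31 days: 141 − 31 = 110 left.
April 1973 has 30 days: 110 − 30 = 80 left.
March 1973 has 31 days: 80 − 31 = 49 left.
February 1973 has 28 days (1973 is not a leap year): 49 − 28 = 21 left.
January 1973 has 31 days; 31 − 21 = 10 → January 10, 1973.
Counting back 468 days from January 10, 1973:
Going back 10 days from January 10, 1973 reaches the end of the previous month; 468 − 10 = 458 left.
December 1972 has 31 days: 458 − 31 = 427 left.
November 1972 has 30 days: 427 − 30 = 397 left.
October 1972 has 31 days: 397 − 31 = 366 left.
September 1972 has 30 days: 366 − 30 = 336 left.
August 1972 has 31 days: 336 − 31 = 305 left.
July 1972 has 31 days: 305 − 31 = 274 left.
June 1972 has 30 days: 274 − 30 = 244 left.
May 1972 has 31 days: 244 − 31 = 213 left.
April 1972 has 30 days: 213 − 30 = 183 left.
March 1972 has 31 days: 183 − 31 = 152 left.
February 1972 has 29 days (1972 is a leap year): 152 − 29 = 123 left.
January 1972 has 31 days: 123 − 31 = 92 left.
December 1971 has 31 days: 92 − 31 = 61 left.
November 1971 has 30 days: 61 − 30 = 31 left.
October 1971 has 31 days: 31 − 31 = 0 left.
September 1971 has 30 days; 30 − 0 = 30 → September 30, 1971.
Adding 600 days from September 30, 1971:
September has 30 days, so 30 − 30 = 0 days remain after September 30, 1971; 600 − 0 = 600 left.
October 1971 has 31 days: 600 − 31 = 569 left.
November 1971 has 30 days: 569 − 30 = 539 left.
December 1971 has 31 days: 539 − 31 = 508 left.
January 1972 has 31 days: 508 − 31 = 477 left.
February 1972 has 29 days (1972 is a leap year): 477 − 29 = 448 left.
March 1972 has 31 days: 448 − 31 = 417 left.
April 1972 has 30 days: 417 − 30 = 387 left.
May 1972 has 31 days: 387 − 31 = 356 left.
June 1972 has 30 days: 356 − 30 = 326 left.
July 1972 has 31 days: 326 − 31 = 295 left.
August 1972 has 31 days: 295 − 31 = 264 left.
September 1972 has 30 days: 264 − 30 = 234 left.
October 1972 has 31 days: 234 − 31 = 203 left.
November 1972 has 30 days: 203 − 30 = 173 left.
December 1972 has 31 days: 173 − 31 = 142 left.
January 1973 has 31 days: 142 − 31 = 111 left.
February 1973 has 28 days (1973 is not a leap year): 111 − 28 = 83 left.
March 1973 has 31 days: 83 − 31 = 52 left.
April 1973 has 30 days: 52 − 30 = 22 left.
22 days into May 1973 → May 22, 1973.

May 22, 1973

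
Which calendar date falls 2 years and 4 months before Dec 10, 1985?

August 10, 1983

Subtracting 2 years and 4 months from December 10, 1985.
-2 years → 1983; month 12 − 4 = 8 → August 1983.
Day 10 is valid in August, giving August 10, 1983.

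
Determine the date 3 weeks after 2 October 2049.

Advancing 3 weeks = 21 days from October 2, 2049.
October has 31 days; 2 + 21 = 23, still in October.

October 23, 2049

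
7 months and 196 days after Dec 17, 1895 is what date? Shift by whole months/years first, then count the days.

Advancing 7 months and 196 days from December 17, 1895: first the month/year part, then the days.
month 12 + 7 = 19, which is month 7 of year 1896 → July 1896.
Day 17 is valid in July, giving July 17, 1896.
Now add 196 days from July 17, 1896.
July has 31 days, so 31 − 17 = 14 days remain after July 17, 1896; 196 − 14 = 182 left.
August 1896 has 31 days: 182 − 31 = 151 left.
September 1896 has 30 days: 151 − 30 = 121 left.
October 1896 has 31 days: 121 − 31 = 90 left.
November 1896 has 30 days: 90 − 30 = 60 left.
December 1896 has 31 days: 60 − 31 = 29 left.
29 days into January 1897 → January 29, 1897.

January 29, 1897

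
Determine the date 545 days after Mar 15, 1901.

September 11, 1902

Adding 545 days from March 15, 1901.
March has 31 days, so 31 − 15 = 16 days remain after March 15, 1901; 545 − 16 = 529 left.
April 1901 has 30 days: 529 − 30 = 499 left.
May 1901 has 31 days: 499 − 31 = 468 left.
June 1901 has 30 days: 468 − 30 = 438 left.
July 1901 has 31 days: 438 − 31 = 407 left.
August 1901 has 31 days: 407 − 31 = 376 left.
September 1901 has 30 days: 376 − 30 = 346 left.
October 1901 has 31 days: 346 − 31 = 315 left.
November 1901 has 30 days: 315 − 30 = 285 left.
December 1901 has 31 days: 285 − 31 = 254 left.
January 1902 has 31 days: 254 − 31 = 223 left.
February 1902 has 28 days (1902 is not a leap year): 223 − 28 = 195 left.
March 1902 has 31 days: 195 − 31 = 164 left.
April 1902 has 30 days: 164 − 30 = 134 left.
May 1902 has 31 days: 134 − 31 = 103 left.
June 1902 has 30 days: 103 − 30 = 73 left.
July 1902 has 31 days: 73 − 31 = 42 left.
August 1902 has 31 days: 42 − 31 = 11 left.
11 days into September 1902 → September 11, 1902.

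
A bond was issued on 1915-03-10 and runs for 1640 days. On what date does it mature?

Advancing 1640 days from March 10, 1915.
March has 31 days, so 31 − 10 = 21 days remain after March 10, 1915; 1640 − 21 = 1619 left.
April 1915 has 30 days: 1619 − 30 = 1589 left.
May 1915 has 31 days: 1589 − 31 = 1558 left.
June 1915 has 30 days: 1558 − 30 = 1528 left.
July 1915 has 31 days: 1528 − 31 = 1497 left.
August 1915 has 31 days: 1497 − 31 = 1466 left.
September 1915 has 30 days: 1466 − 30 = 1436 left.
October 1915 has 31 days: 1436 − 31 = 1405 left.
November 1915 has 30 days: 1405 − 30 = 1375 left.
December 1915 has 31 days: 1375 − 31 = 1344 left.
January 1916 has 31 days: 1344 − 31 = 1313 left.
February 1916 has 29 days (1916 is a leap year): 1313 − 29 = 1284 left.
March 1916 has 31 days: 1284 − 31 = 1253 left.
April 1916 has 30 days: 1253 − 30 = 1223 left.
May 1916 has 31 days: 1223 − 31 = 1192 left.
June 1916 has 30 days: 1192 − 30 = 1162 left.
July 1916 has 31 days: 1162 − 31 = 1131 left.
August 1916 has 31 days: 1131 − 31 = 1100 left.
September 1916 has 30 days: 1100 − 30 = 1070 left.
October 1916 has 31 days: 1070 − 31 = 1039 left.
November 1916 has 30 days: 1039 − 30 = 1009 left.
December 1916 has 31 days: 1009 − 31 = 978 left.
January 1917 has 31 days: 978 − 31 = 947 left.
February 1917 has 28 days (1917 is not a leap year): 947 − 28 = 919 left.
March 1917 has 31 days: 919 − 31 = 888 left.
April 1917 has 30 days: 888 − 30 = 858 left.
May 1917 has 31 days: 858 − 31 = 827 left.
June 1917 has 30 days: 827 − 30 = 797 left.
July 1917 has 31 days: 797 − 31 = 766 left.
August 1917 has 31 days: 766 − 31 = 735 left.
September 1917 has 30 days: 735 − 30 = 705 left.
October 1917 has 31 days: 705 − 31 = 674 left.
November 1917 has 30 days: 674 − 30 = 644 left.
December 1917 has 31 days: 644 − 31 = 613 left.
January 1918 has 31 days: 613 − 31 = 582 left.
February 1918 has 28 days (1918 is not a leap year): 582 − 28 = 554 left.
March 1918 has 31 days: 554 − 31 = 523 left.
April 1918 has 30 days: 523 − 30 = 493 left.
May 1918 has 31 days: 493 − 31 = 462 left.
June 1918 has 30 days: 462 − 30 = 432 left.
July 1918 has 31 days: 432 − 31 = 401 left.
August 1918 has 31 days: 401 − 31 = 370 left.
September 1918 has 30 days: 370 − 30 = 340 left.
October 1918 has 31 days: 340 − 31 = 309 left.
November 1918 has 30 days: 309 − 30 = 279 left.
December 1918 has 31 days: 279 − 31 = 248 left.
January 1919 has 31 days: 248 − 31 = 217 left.
February 1919 has 28 days (1919 is not a leap year): 217 − 28 = 189 left.
March 1919 has 31 days: 189 − 31 = 158 left.
April 1919 has 30 days: 158 − 30 = 128 left.
May 1919 has 31 days: 128 − 31 = 97 left.
June 1919 has 30 days: 97 − 30 = 67 left.
July 1919 has 31 days: 67 − 31 = 36 left.
August 1919 has 31 days: 36 − 31 = 5 left.
5 days into September 1919 → September 5, 1919.

September 5, 1919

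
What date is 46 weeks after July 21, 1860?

June 8, 1861

Adding 46 weeks = 322 days from July 21, 1860.
July has 31 days, so 31 − 21 = 10 days remain after July 21, 1860; 322 − 10 = 312 left.
August 1860 has 31 days: 312 − 31 = 281 left.
September 1860 has 30 days: 281 − 30 = 251 left.
October 1860 has 31 days: 251 − 31 = 220 left.
November 1860 has 30 days: 220 − 30 = 190 left.
December 1860 has 31 days: 190 − 31 = 159 left.
January 1861 has 31 days: 159 − 31 = 128 left.
February 1861 has 28 days (1861 is not a leap year): 128 − 28 = 100 left.
March 1861 has 31 days: 100 − 31 = 69 left.
April 1861 has 30 days: 69 − 30 = 39 left.
May 1861 has 31 days: 39 − 31 = 8 left.
8 days into June 1861 → June 8, 1861.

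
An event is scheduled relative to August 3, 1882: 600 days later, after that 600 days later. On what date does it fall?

November 15, 1885

Counting forward 600 days from August 3, 1882:
August has 31 days, so 31 − 3 = 28 days remain after August 3, 1882; 600 − 28 = 572 left.
September 1882 has 30 days: 572 − 30 = 542 left.
October 1882 has 31 days: 542 − 31 = 511 left.
November 1882 has 30 days: 511 − 30 = 481 left.
December 1882 has 31 days: 481 − 31 = 450 left.
January 1883 has 31 days: 450 − 31 = 419 left.
February 1883 has 28 days (1883 is not a leap year): 419 − 28 = 391 left.
March 1883 has 31 days: 391 − 31 = 360 left.
April 1883 has 30 days: 360 − 30 = 330 left.
May 1883 has 31 days: 330 − 31 = 299 left.
June 1883 has 30 days: 299 − 30 = 269 left.
July 1883 has 31 days: 269 − 31 = 238 left.
August 1883 has 31 days: 238 − 31 = 207 left.
September 1883 has 30 days: 207 − 30 = 177 left.
October 1883 has 31 days: 177 − 31 = 146 left.
November 1883 has 30 days: 146 − 30 = 116 left.
December 1883 has 31 days: 116 − 31 = 85 left.
January 1884 has 31 days: 85 − 31 = 54 left.
February 1884 has 29 days (1884 is a leap year): 54 − 29 = 25 left.
25 days into March 1884 → March 25, 1884.
Adding 600 days from March 25, 1884:
March has 31 days, so 31 − 25 = 6 days remain after March 25, 1884; 600 − 6 = 594 left.
April 1884 has 30 days: 594 − 30 = 564 left.
May 1884 has 31 days: 564 − 31 = 533 left.
June 1884 has 30 days: 533 − 30 = 503 left.
July 1884 has 31 days: 503 − 31 = 472 left.
August 1884 has 31 days: 472 − 31 = 441 left.
September 1884 has 30 days: 441 − 30 = 411 left.
October 1884 has 31 days: 411 − 31 = 380 left.
November 1884 has 30 days: 380 − 30 = 350 left.
December 1884 has 31 days: 350 − 31 = 319 left.
January 1885 has 31 days: 319 − 31 = 288 left.
February 1885 has 28 days (1885 is not a leap year): 288 − 28 = 260 left.
March 1885 has 31 days: 260 − 31 = 229 left.
April 1885 has 30 days: 229 − 30 = 199 left.
May 1885 has 31 days: 199 − 31 = 168 left.
June 1885 has 30 days: 168 − 30 = 138 left.
July 1885 has 31 days: 138 − 31 = 107 left.
August 1885 has 31 days: 107 − 31 = 76 left.
September 1885 has 30 days: 76 − 30 = 46 left.
October 1885 has 31 days: 46 − 31 = 15 left.
15 days into November 1885 → November 15, 1885.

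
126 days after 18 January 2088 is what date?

May 23, 2088

Advancing 126 days from January 18, 2088.
January has 31 days, so 31 − 18 = 13 days remain after January 18, 2088; 126 − 13 = 113 left.
February 2088 has 29 days (2088 is a leap year): 113 − 29 = 84 left.
March 2088 has 31 days: 84 − 31 = 53 left.
April 2088 has 30 days: 53 − 30 = 23 left.
23 days into May 2088 → May 23, 2088.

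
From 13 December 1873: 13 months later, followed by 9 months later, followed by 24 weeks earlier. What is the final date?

April 28, 1875

Counting forward 13 months from December 13, 1873:
month 12 + 13 = 25, which is month 1 of year 1875 → January 1875.
Day 13 is valid in January, giving January 13, 1875.
Counting forward 9 months from January 13, 1875:
month 1 + 9 = 10 → October 1875.
Day 13 is valid in October, giving October 13, 1875.
Counting back 24 weeks (= 168 days) from October 13, 1875:
Going back 13 days from October 13, 1875 reaches the end of the previous month; 168 − 13 = 155 left.
September 1875 has 30 days: 155 − 30 = 125 left.
August 1875 has 31 days: 125 − 31 = 94 left.
July 1875 has 31 days: 94 − 31 = 63 left.
June 1875 has 30 days: 63 − 30 = 33 left.
May 1875 has 31 days: 33 − 31 = 2 left.
April 1875 has 30 days; 30 − 2 = 28 → April 28, 1875.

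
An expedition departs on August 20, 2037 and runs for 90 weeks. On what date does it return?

Counting forward 90 weeks = 630 days from August 20, 2037.
August has 31 days, so 31 − 20 = 11 days remain after August 20, 2037; 630 − 11 = 619 left.
September 2037 has 30 days: 619 − 30 = 589 left.
October 2037 has 31 days: 589 − 31 = 558 left.
November 2037 has 30 days: 558 − 30 = 528 left.
December 2037 has 31 days: 528 − 31 = 497 left.
January 2038 has 31 days: 497 − 31 = 466 left.
February 2038 has 28 days (2038 is not a leap year): 466 − 28 = 438 left.
March 2038 has 31 days: 438 − 31 = 407 left.
April 2038 has 30 days: 407 − 30 = 377 left.
May 2038 has 31 days: 377 − 31 = 346 left.
June 2038 has 30 days: 346 − 30 = 316 left.
July 2038 has 31 days: 316 − 31 = 285 left.
August 2038 has 31 days: 285 − 31 = 254 left.
September 2038 has 30 days: 254 − 30 = 224 left.
October 2038 has 31 days: 224 − 31 = 193 left.
November 2038 has 30 days: 193 − 30 = 163 left.
December 2038 has 31 days: 163 − 31 = 132 left.
January 2039 has 31 days: 132 − 31 = 101 left.
February 2039 has 28 days (2039 is not a leap year): 101 − 28 = 73 left.
March 2039 has 31 days: 73 − 31 = 42 left.
April 2039 has 30 days: 42 − 30 = 12 left.
12 days into May 2039 → May 12, 2039.

May 12, 2039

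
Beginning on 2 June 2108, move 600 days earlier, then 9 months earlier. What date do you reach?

January 11, 2106

Counting back 600 days from June 2, 2108:
Going back 2 days from June 2, 2108 reaches the end of the previous month; 600 − 2 = 598 left.
May 2108 has 31 days: 598 − 31 = 567 left.
April 2108 has 30 days: 567 − 30 = 537 left.
March 2108 has 31 days: 537 − 31 = 506 left.
February 2108 has 29 days (2108 is a leap year): 506 − 29 = 477 left.
January 2108 has 31 days: 477 − 31 = 446 left.
December 2107 has 31 days: 446 − 31 = 415 left.
November 2107 has 30 days: 415 − 30 = 385 left.
October 2107 has 31 days: 385 − 31 = 354 left.
September 2107 has 30 days: 354 − 30 = 324 left.
August 2107 has 31 days: 324 − 31 = 293 left.
July 2107 has 31 days: 293 − 31 = 262 left.
June 2107 has 30 days: 262 − 30 = 232 left.
May 2107 has 31 days: 232 − 31 = 201 left.
April 2107 has 30 days: 201 − 30 = 171 left.
March 2107 has 31 days: 171 − 31 = 140 left.
February 2107 has 28 days (2107 is not a leap year): 140 − 28 = 112 left.
January 2107 has 31 days: 112 − 31 = 81 left.
December 2106 has 31 days: 81 − 31 = 50 left.
November 2106 has 30 days: 50 − 30 = 20 left.
October 2106 has 31 days; 31 − 20 = 11 → October 11, 2106.
Counting back 9 months from October 11, 2106:
month 10 − 9 = 1 → January 2106.
Day 11 is valid in January, giving January 11, 2106.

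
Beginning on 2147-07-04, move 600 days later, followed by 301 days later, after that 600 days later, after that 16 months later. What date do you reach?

Adding 600 days from July 4, 2147:
July has 31 days, so 31 − 4 = 27 days remain after July 4, 2147; 600 − 27 = 573 left.
August 2147 has 31 days: 573 − 31 = 542 left.
September 2147 has 30 days: 542 − 30 = 512 left.
October 2147 has 31 days: 512 − 31 = 481 left.
November 2147 has 30 days: 481 − 30 = 451 left.
December 2147 has 31 days: 451 − 31 = 420 left.
January 2148 has 31 days: 420 − 31 = 389 left.
February 2148 has 29 days (2148 is a leap year): 389 − 29 = 360 left.
March 2148 has 31 days: 360 − 31 = 329 left.
April 2148 has 30 days: 329 − 30 = 299 left.
May 2148 has 31 days: 299 − 31 = 268 left.
June 2148 has 30 days: 268 − 30 = 238 left.
July 2148 has 31 days: 238 − 31 = 207 left.
August 2148 has 31 days: 207 − 31 = 176 left.
September 2148 has 30 days: 176 − 30 = 146 left.
October 2148 has 31 days: 146 − 31 = 115 left.
November 2148 has 30 days: 115 − 30 = 85 left.
December 2148 has 31 days: 85 − 31 = 54 left.
January 2149 has 31 days: 54 − 31 = 23 left.
23 days into February 2149 → February 23, 2149.
Advancing 301 days from February 23, 2149:
February has 28 days, so 28 − 23 = 5 days remain after February 23, 2149; 301 − 5 = 296 left.
March 2149 has 31 days: 296 − 31 = 265 left.
April 2149 has 30 days: 265 − 30 = 235 left.
May 2149 has 31 days: 235 − 31 = 204 left.
June 2149 has 30 days: 204 − 30 = 174 left.
July 2149 has 31 days: 174 − 31 = 143 left.
August 2149 has 31 days: 143 − 31 = 112 left.
September 2149 has 30 days: 112 − 30 = 82 left.
October 2149 has 31 days: 82 − 31 = 51 left.
November 2149 has 30 days: 51 − 30 = 21 left.
21 days into December 2149 → December 21, 2149.
Adding 600 days from December 21, 2149:
December has 31 days, so 31 − 21 = 10 days remain after December 21, 2149; 600 − 10 = 590 left.
January 2150 has 31 days: 590 − 31 = 559 left.
February 2150 has 28 days (2150 is not a leap year): 559 − 28 = 531 left.
March 2150 has 31 days: 531 − 31 = 500 left.
April 2150 has 30 days: 500 − 30 = 470 left.
May 2150 has 31 days: 470 − 31 = 439 left.
June 2150 has 30 days: 439 − 30 = 409 left.
July 2150 has 31 days: 409 − 31 = 378 left.
August 2150 has 31 days: 378 − 31 = 347 left.
September 2150 has 30 days: 347 − 30 = 317 left.
October 2150 has 31 days: 317 − 31 = 286 left.
November 2150 has 30 days: 286 − 30 = 256 left.
December 2150 has 31 days: 256 − 31 = 225 left.
January 2151 has 31 days: 225 − 31 = 194 left.
February 2151 has 28 days (2151 is not a leap year): 194 − 28 = 166 left.
March 2151 has 31 days: 166 − 31 = 135 left.
April 2151 has 30 days: 135 − 30 = 105 left.
May 2151 has 31 days: 105 − 31 = 74 left.
June 2151 has 30 days: 74 − 30 = 44 left.
July 2151 has 31 days: 44 − 31 = 13 left.
13 days into August 2151 → August 13, 2151.
Counting forward 16 months from August 13, 2151:
month 8 + 16 = 24, which is month 12 of year 2152 → December 2152.
Day 13 is valid in December, giving December 13, 2152.

December 13, 2152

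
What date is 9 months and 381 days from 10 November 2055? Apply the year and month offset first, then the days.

August 26, 2057

Counting forward 9 months and 381 days from November 10, 2055: first the month/year part, then the days.
month 11 + 9 = 20, which is month 8 of year 2056 → August 2056.
Day 10 is valid in August, giving August 10, 2056.
Now add 381 days from August 10, 2056.
August has 31 days, so 31 − 10 = 21 days remain after August 10, 2056; 381 − 21 = 360 left.
September 2056 has 30 days: 360 − 30 = 330 left.
October 2056 has 31 days: 330 − 31 = 299 left.
November 2056 has 30 days: 299 − 30 = 269 left.
December 2056 has 31 days: 269 − 31 = 238 left.
January 2057 has 31 days: 238 − 31 = 207 left.
February 2057 has 28 days (2057 is not a leap year): 207 − 28 = 179 left.
March 2057 has 31 days: 179 − 31 = 148 left.
April 2057 has 30 days: 148 − 30 = 118 left.
May 2057 has 31 days: 118 − 31 = 87 left.
June 2057 has 30 days: 87 − 30 = 57 left.
July 2057 has 31 days: 57 − 31 = 26 left.
26 days into August 2057 → August 26, 2057.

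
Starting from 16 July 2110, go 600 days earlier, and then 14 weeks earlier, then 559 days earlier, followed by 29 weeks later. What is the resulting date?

Subtracting 600 days from July 16, 2110:
Going back 16 days from July 16, 2110 reaches the end of the previous month; 600 − 16 = 584 left.
June 2110 has 30 days: 584 − 30 = 554 left.
May 2110 has 31 days: 554 − 31 = 523 left.
April 2110 has 30 days: 523 − 30 = 493 left.
March 2110 has 31 days: 493 − 31 = 462 left.
February 2110 has 28 days (2110 is not a leap year): 462 − 28 = 434 left.
January 2110 has 31 days: 434 − 31 = 403 left.
December 2109 has 31 days: 403 − 31 = 372 left.
November 2109 has 30 days: 372 − 30 = 342 left.
October 2109 has 31 days: 342 − 31 = 311 left.
September 2109 has 30 days: 311 − 30 = 281 left.
August 2109 has 31 days: 281 − 31 = 250 left.
July 2109 has 31 days: 250 − 31 = 219 left.
June 2109 has 30 days: 219 − 30 = 189 left.
May 2109 has 31 days: 189 − 31 = 158 left.
April 2109 has 30 days: 158 − 30 = 128 left.
March 2109 has 31 days: 128 − 31 = 97 left.
February 2109 has 28 days (2109 is not a leap year): 97 − 28 = 69 left.
January 2109 has 31 days: 69 − 31 = 38 left.
December 2108 has 31 days: 38 − 31 = 7 left.
November 2108 has 30 days; 30 − 7 = 23 → November 23, 2108.
Subtracting 14 weeks (= 98 days) from November 23, 2108:
Going back 23 days from November 23, 2108 reaches the end of the previous month; 98 − 23 = 75 left.
October 2108 has 31 days: 75 − 31 = 44 left.
September 2108 has 30 days: 44 − 30 = 14 left.
August 2108 has 31 days; 31 − 14 = 17 → August 17, 2108.
Counting back 559 days from August 17, 2108:
Going back 17 days from August 17, 2108 reaches the end of the previous month; 559 − 17 = 542 left.
July 2108 has 31 days: 542 − 31 = 511 left.
June 2108 has 30 days: 511 − 30 = 481 left.
May 2108 has 31 days: 481 − 31 = 450 left.
April 2108 has 30 days: 450 − 30 = 420 left.
March 2108 has 31 days: 420 − 31 = 389 left.
February 2108 has 29 days (2108 is a leap year): 389 − 29 = 360 left.
January 2108 has 31 days: 360 − 31 = 329 left.
December 2107 has 31 days: 329 − 31 = 298 left.
November 2107 has 30 days: 298 − 30 = 268 left.
October 2107 has 31 days: 268 − 31 = 237 left.
September 2107 has 30 days: 237 − 30 = 207 left.
August 2107 has 31 days: 207 − 31 = 176 left.
July 2107 has 31 days: 176 − 31 = 145 left.
June 2107 has 30 days: 145 − 30 = 115 left.
May 2107 has 31 days: 115 − 31 = 84 left.
April 2107 has 30 days: 84 − 30 = 54 left.
March 2107 has 31 days: 54 − 31 = 23 left.
February 2107 has 28 days; 28 − 23 = 5 → February 5, 2107.
Counting forward 29 weeks (= 203 days) from February 5, 2107:
February has 28 days, so 28 − 5 = 23 days remain after February 5, 2107; 203 − 23 = 180 left.
March 2107 has 31 days: 180 − 31 = 149 left.
April 2107 has 30 days: 149 − 30 = 119 left.
May 2107 has 31 days: 119 − 31 = 88 left.
June 2107 has 30 days: 88 − 30 = 58 left.
July 2107 has 31 days: 58 − 31 = 27 left.
27 days into August 2107 → August 27, 2107.

August 27, 2107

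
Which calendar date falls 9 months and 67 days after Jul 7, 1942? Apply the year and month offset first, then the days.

Advancing 9 months and 67 days from July 7, 1942: first the month/year part, then the days.
month 7 + 9 = 16, which is month 4 of year 1943 → April 1943.
Day 7 is valid in April, giving April 7, 1943.
Now add 67 days from April 7, 1943.
April has 30 days, so 30 − 7 = 23 days remain after April 7, 1943; 67 − 23 = 44 left.
May 1943 has 31 days: 44 − 31 = 13 left.
13 days into June 1943 → June 13, 1943.

June 13, 1943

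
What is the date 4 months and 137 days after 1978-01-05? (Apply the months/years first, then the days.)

September 19, 1978

Adding 4 months and 137 days from January 5, 1978: first the month/year part, then the days.
month 1 + 4 = 5 → May 1978.
Day 5 is valid in May, giving May 5, 1978.
Now add 137 days from May 5, 1978.
May has 31 days, so 31 − 5 = 26 days remain after May 5, 1978; 137 − 26 = 111 left.
June 1978 has 30 days: 111 − 30 = 81 left.
July 1978 has 31 days: 81 − 31 = 50 left.
August 1978 has 31 days: 50 − 31 = 19 left.
19 days into September 1978 → September 19, 1978.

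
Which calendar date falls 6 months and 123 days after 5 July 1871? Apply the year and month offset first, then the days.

May 7, 1872

Advancing 6 months and 123 days from July 5, 1871: first the month/year part, then the days.
month 7 + 6 = 13, which is month 1 of year 1872 → January 1872.
Day 5 is valid in January, giving January 5, 1872.
Now add 123 days from January 5, 1872.
January has 31 days, so 31 − 5 = 26 days remain after January 5, 1872; 123 − 26 = 97 left.
February 1872 has 29 days (1872 is a leap year): 97 − 29 = 68 left.
March 1872 has 31 days: 68 − 31 = 37 left.
April 1872 has 30 days: 37 − 30 = 7 left.
7 days into May 1872 → May 7, 1872.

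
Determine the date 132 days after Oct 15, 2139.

February 24, 2140

Adding 132 days from October 15, 2139.
October has 31 days, so 31 − 15 = 16 days remain after October 15, 2139; 132 − 16 = 116 left.
November 2139 has 30 days: 116 − 30 = 86 left.
December 2139 has 31 days: 86 − 31 = 55 left.
January 2140 has 31 days: 55 − 31 = 24 left.
24 days into February 2140 → February 24, 2140.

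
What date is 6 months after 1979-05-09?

Adding 6 months from May 9, 1979.
month 5 + 6 = 11 → November 1979.
Day 9 is valid in November, giving November 9, 1979.

November 9, 1979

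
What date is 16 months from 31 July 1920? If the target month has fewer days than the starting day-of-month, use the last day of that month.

Counting forward 16 months from July 31, 1920.
month 7 + 16 = 23, which is month 11 of year 1921 → November 1921.
November 1921 has only 30 days and the start was day 31, so the date clamps to November 30, 1921.

November 30, 1921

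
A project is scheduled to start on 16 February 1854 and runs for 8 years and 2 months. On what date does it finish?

Adding 8 years and 2 months from February 16, 1854.
+8 years → 1862; month 2 + 2 = 4 → April 1862.
Day 16 is valid in April, giving April 16, 1862.

April 16, 1862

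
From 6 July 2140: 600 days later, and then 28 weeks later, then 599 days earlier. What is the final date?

Adding 600 days from July 6, 2140:
July has 31 days, so 31 − 6 = 25 days remain after July 6, 2140; 600 − 25 = 575 left.
August 2140 has 31 days: 575 − 31 = 544 left.
September 2140 has 30 days: 544 − 30 = 514 left.
October 2140 has 31 days: 514 − 31 = 483 left.
November 2140 has 30 days: 483 − 30 = 453 left.
December 2140 has 31 days: 453 − 31 = 422 left.
January 2141 has 31 days: 422 − 31 = 391 left.
February 2141 has 28 days (2141 is not a leap year): 391 − 28 = 363 left.
March 2141 has 31 days: 363 − 31 = 332 left.
April 2141 has 30 days: 332 − 30 = 302 left.
May 2141 has 31 days: 302 − 31 = 271 left.
June 2141 has 30 days: 271 − 30 = 241 left.
July 2141 has 31 days: 241 − 31 = 210 left.
August 2141 has 31 days: 210 − 31 = 179 left.
September 2141 has 30 days: 179 − 30 = 149 left.
October 2141 has 31 days: 149 − 31 = 118 left.
November 2141 has 30 days: 118 − 30 = 88 left.
December 2141 has 31 days: 88 − 31 = 57 left.
January 2142 has 31 days: 57 − 31 = 26 left.
26 days into February 2142 → February 26, 2142.
Advancing 28 weeks (= 196 days) from February 26, 2142:
February has 28 days, so 28 − 26 = 2 days remain after February 26, 2142; 196 − 2 = 194 left.
March 2142 has 31 days: 194 − 31 = 163 left.
April 2142 has 30 days: 163 − 30 = 133 left.
May 2142 has 31 days: 133 − 31 = 102 left.
June 2142 has 30 days: 102 − 30 = 72 left.
July 2142 has 31 days: 72 − 31 = 41 left.
August 2142 has 31 days: 41 − 31 = 10 left.
10 days into September 2142 → September 10, 2142.
Counting back 599 days from September 10, 2142:
Going back 10 days from September 10, 2142 reaches the end of the previous month; 599 − 10 = 589 left.
August 2142 has 31 days: 589 − 31 = 558 left.
July 2142 has 31 days: 558 − 31 = 527 left.
June 2142 has 30 days: 527 − 30 = 497 left.
May 2142 has 31 days: 497 − 31 = 466 left.
April 2142 has 30 days: 466 − 30 = 436 left.
March 2142 has 31 days: 436 − 31 = 405 left.
February 2142 has 28 days (2142 is not a leap year): 405 − 28 = 377 left.
January 2142 has 31 days: 377 − 31 = 346 left.
December 2141 has 31 days: 346 − 31 = 315 left.
November 2141 has 30 days: 315 − 30 = 285 left.
October 2141 has 31 days: 285 − 31 = 254 left.
September 2141 has 30 days: 254 − 30 = 224 left.
August 2141 has 31 days: 224 − 31 = 193 left.
July 2141 has 31 days: 193 − 31 = 162 left.
June 2141 has 30 days: 162 − 30 = 132 left.
May 2141 has 31 days: 132 − 31 = 101 left.
April 2141 has 30 days: 101 − 30 = 71 left.
March 2141 has 31 days: 71 − 31 = 40 left.
February 2141 has 28 days (2141 is not a leap year): 40 − 28 = 12 left.
January 2141 has 31 days; 31 − 12 = 19 → January 19, 2141.

January 19, 2141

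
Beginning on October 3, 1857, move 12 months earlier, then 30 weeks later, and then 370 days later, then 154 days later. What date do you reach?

October 7, 1858

Subtracting 12 months from October 3, 1857:
month 10 − 12 = -2, which is month 10 of year 1856 → October 1856.
Day 3 is valid in October, giving October 3, 1856.
Advancing 30 weeks (= 210 days) from October 3, 1856:
October has 31 days, so 31 − 3 = 28 days remain after October 3, 1856; 210 − 28 = 182 left.
November 1856 has 30 days: 182 − 30 = 152 left.
December 1856 has 31 days: 152 − 31 = 121 left.
January 1857 has 31 days: 121 − 31 = 90 left.
February 1857 has 28 days (1857 is not a leap year): 90 − 28 = 62 left.
March 1857 has 31 days: 62 − 31 = 31 left.
April 1857 has 30 days: 31 − 30 = 1 left.
1 day into May 1857 → May 1, 1857.
Advancing 370 days from May 1, 1857:
May has 31 days, so 31 − 1 = 30 days remain after May 1, 1857; 370 − 30 = 340 left.
June 1857 has 30 days: 340 − 30 = 310 left.
July 1857 has 31 days: 310 − 31 = 279 left.
August 1857 has 31 days: 279 − 31 = 248 left.
September 1857 has 30 days: 248 − 30 = 218 left.
October 1857 has 31 days: 218 − 31 = 187 left.
November 1857 has 30 days: 187 − 30 = 157 left.
December 1857 has 31 days: 157 − 31 = 126 left.
January 1858 has 31 days: 126 − 31 = 95 left.
February 1858 has 28 days (1858 is not a leap year): 95 − 28 = 67 left.
March 1858 has 31 days: 67 − 31 = 36 left.
April 1858 has 30 days: 36 − 30 = 6 left.
6 days into May 1858 → May 6, 1858.
Advancing 154 days from May 6, 1858:
May has 31 days, so 31 − 6 = 25 days remain after May 6, 1858; 154 − 25 = 129 left.
June 1858 has 30 days: 129 − 30 = 99 left.
July 1858 has 31 days: 99 − 31 = 68 left.
August 1858 has 31 days: 68 − 31 = 37 left.
September 1858 has 30 days: 37 − 30 = 7 left.
7 days into October 1858 → October 7, 1858.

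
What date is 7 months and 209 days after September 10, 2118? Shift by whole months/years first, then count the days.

November 5, 2119

Advancing 7 months and 209 days from September 10, 2118: first the month/year part, then the days.
month 9 + 7 = 16, which is month 4 of year 2119 → April 2119.
Day 10 is valid in April, giving April 10, 2119.
Now add 209 days from April 10, 2119.
April has 30 days, so 30 − 10 = 20 days remain after April 10, 2119; 209 − 20 = 189 left.
May 2119 has 31 days: 189 − 31 = 158 left.
June 2119 has 30 days: 158 − 30 = 128 left.
July 2119 has 31 days: 128 − 31 = 97 left.
August 2119 has 31 days: 97 − 31 = 66 left.
September 2119 has 30 days: 66 − 30 = 36 left.
October 2119 has 31 days: 36 − 31 = 5 left.
5 days into November 2119 → November 5, 2119.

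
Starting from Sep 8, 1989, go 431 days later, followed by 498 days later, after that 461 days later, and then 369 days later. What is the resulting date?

July 3, 1994

Advancing 431 days from September 8, 1989:
September has 30 days, so 30 − 8 = 22 days remain after September 8, 1989; 431 − 22 = 409 left.
October 1989 has 31 days: 409 − 31 = 378 left.
November 1989 has 30 days: 378 − 30 = 348 left.
December 1989 has 31 days: 348 − 31 = 317 left.
January 1990 has 31 days: 317 − 31 = 286 left.
February 1990 has 28 days (1990 is not a leap year): 286 − 28 = 258 left.
March 1990 has 31 days: 258 − 31 = 227 left.
April 1990 has 30 days: 227 − 30 = 197 left.
May 1990 has 31 days: 197 − 31 = 166 left.
June 1990 has 30 days: 166 − 30 = 136 left.
July 1990 has 31 days: 136 − 31 = 105 left.
August 1990 has 31 days: 105 − 31 = 74 left.
September 1990 has 30 days: 74 − 30 = 44 left.
October 1990 has 31 days: 44 − 31 = 13 left.
13 days into November 1990 → November 13, 1990.
Adding 498 days from November 13, 1990:
November has 30 days, so 30 − 13 = 17 days remain after November 13, 1990; 498 − 17 = 481 left.
December 1990 has 31 days: 481 − 31 = 450 left.
January 1991 has 31 days: 450 − 31 = 419 left.
February 1991 has 28 days (1991 is not a leap year): 419 − 28 = 391 left.
March 1991 has 31 days: 391 − 31 = 360 left.
April 1991 has 30 days: 360 − 30 = 330 left.
May 1991 has 31 days: 330 − 31 = 299 left.
June 1991 has 30 days: 299 − 30 = 269 left.
July 1991 has 31 days: 269 − 31 = 238 left.
August 1991 has 31 days: 238 − 31 = 207 left.
September 1991 has 30 days: 207 − 30 = 177 left.
October 1991 has 31 days: 177 − 31 = 146 left.
November 1991 has 30 days: 146 − 30 = 116 left.
December 1991 has 31 days: 116 − 31 = 85 left.
January 1992 has 31 days: 85 − 31 = 54 left.
February 1992 has 29 days (1992 is a leap year): 54 − 29 = 25 left.
25 days into March 1992 → March 25, 1992.
Adding 461 days from March 25, 1992:
March has 31 days, so 31 − 25 = 6 days remain after March 25, 1992; 461 − 6 = 455 left.
April 1992 has 30 days: 455 − 30 = 425 left.
May 1992 has 31 days: 425 − 31 = 394 left.
June 1992 has 30 days: 394 − 30 = 364 left.
July 1992 has 31 days: 364 − 31 = 333 left.
August 1992 has 31 days: 333 − 31 = 302 left.
September 1992 has 30 days: 302 − 30 = 272 left.
October 1992 has 31 days: 272 − 31 = 241 left.
November 1992 has 30 days: 241 − 30 = 211 left.
December 1992 has 31 days: 211 − 31 = 180 left.
January 1993 has 31 days: 180 − 31 = 149 left.
February 1993 has 28 days (1993 is not a leap year): 149 − 28 = 121 left.
March 1993 has 31 days: 121 − 31 = 90 left.
April 1993 has 30 days: 90 − 30 = 60 left.
May 1993 has 31 days: 60 − 31 = 29 left.
29 days into June 1993 → June 29, 1993.
Adding 369 days from June 29, 1993:
June has 30 days, so 30 − 29 = 1 day remains after June 29, 1993; 369 − 1 = 368 left.
July 1993 has 31 days: 368 − 31 = 337 left.
August 1993 has 31 days: 337 − 31 = 306 left.
September 1993 has 30 days: 306 − 30 = 276 left.
October 1993 has 31 days: 276 − 31 = 245 left.
November 1993 has 30 days: 245 − 30 = 215 left.
December 1993 has 31 days: 215 − 31 = 184 left.
January 1994 has 31 days: 184 − 31 = 153 left.
February 1994 has 28 days (1994 is not a leap year): 153 − 28 = 125 left.
March 1994 has 31 days: 125 − 31 = 94 left.
April 1994 has 30 days: 94 − 30 = 64 left.
May 1994 has 31 days: 64 − 31 = 33 left.
June 1994 has 30 days: 33 − 30 = 3 left.
3 days into July 1994 → July 3, 1994.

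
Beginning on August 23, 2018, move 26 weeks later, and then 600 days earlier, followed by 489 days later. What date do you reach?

Counting forward 26 weeks (= 182 days) from August 23, 2018:
August has 31 days, so 31 − 23 = 8 days remain after August 23, 2018; 182 − 8 = 174 left.
September 2018 has 30 days: 174 − 30 = 144 left.
October 2018 has 31 days: 144 − 31 = 113 left.
November 2018 has 30 days: 113 − 30 = 83 left.
December 2018 has 31 days: 83 − 31 = 52 left.
January 2019 has 31 days: 52 − 31 = 21 left.
21 days into February 2019 → February 21, 2019.
Going back 600 days from February 21, 2019:
Going back 21 days from February 21, 2019 reaches the end of the previous month; 600 − 21 = 579 left.
January 2019 has 31 days: 579 − 31 = 548 left.
December 2018 has 31 days: 548 − 31 = 517 left.
November 2018 has 30 days: 517 − 30 = 487 left.
October 2018 has 31 days: 487 − 31 = 456 left.
September 2018 has 30 days: 456 − 30 = 426 left.
August 2018 has 31 days: 426 − 31 = 395 left.
July 2018 has 31 days: 395 − 31 = 364 left.
June 2018 has 30 days: 364 − 30 = 334 left.
May 2018 has 31 days: 334 − 31 = 303 left.
April 2018 has 30 days: 303 − 30 = 273 left.
March 2018 has 31 days: 273 − 31 = 242 left.
February 2018 has 28 days (2018 is not a leap year): 242 − 28 = 214 left.
January 2018 has 31 days: 214 − 31 = 183 left.
December 2017 has 31 days: 183 − 31 = 152 left.
November 2017 has 30 days: 152 − 30 = 122 left.
October 2017 has 31 days: 122 − 31 = 91 left.
September 2017 has 30 days: 91 − 30 = 61 left.
August 2017 has 31 days: 61 − 31 = 30 left.
July 2017 has 31 days; 31 − 30 = 1 → July 1, 2017.
Counting forward 489 days from July 1, 2017:
July has 31 days, so 31 − 1 = 30 days remain after July 1, 2017; 489 − 30 = 459 left.
August 2017 has 31 days: 459 − 31 = 428 left.
September 2017 has 30 days: 428 − 30 = 398 left.
October 2017 has 31 days: 398 − 31 = 367 left.
November 2017 has 30 days: 367 − 30 = 337 left.
December 2017 has 31 days: 337 − 31 = 306 left.
January 2018 has 31 days: 306 − 31 = 275 left.
February 2018 has 28 days (2018 is not a leap year): 275 − 28 = 247 left.
March 2018 has 31 days: 247 − 31 = 216 left.
April 2018 has 30 days: 216 − 30 = 186 left.
May 2018 has 31 days: 186 − 31 = 155 left.
June 2018 has 30 days: 155 − 30 = 125 left.
July 2018 has 31 days: 125 − 31 = 94 left.
August 2018 has 31 days: 94 − 31 = 63 left.
September 2018 has 30 days: 63 − 30 = 33 left.
October 2018 has 31 days: 33 − 31 = 2 left.
2 days into November 2018 → November 2, 2018.

November 2, 2018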